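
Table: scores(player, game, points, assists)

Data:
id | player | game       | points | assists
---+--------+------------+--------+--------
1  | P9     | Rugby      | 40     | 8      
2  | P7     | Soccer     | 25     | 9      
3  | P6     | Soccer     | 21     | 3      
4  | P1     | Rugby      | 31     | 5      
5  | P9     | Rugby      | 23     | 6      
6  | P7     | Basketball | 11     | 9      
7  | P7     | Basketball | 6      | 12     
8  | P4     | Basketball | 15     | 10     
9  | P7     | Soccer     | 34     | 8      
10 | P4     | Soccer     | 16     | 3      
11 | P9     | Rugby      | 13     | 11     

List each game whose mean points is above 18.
SELECT game, AVG(points)
FROM scores
GROUP BY game
HAVING AVG(points) > 18

Result:
  Rugby: avg=26.75
  Soccer: avg=24.00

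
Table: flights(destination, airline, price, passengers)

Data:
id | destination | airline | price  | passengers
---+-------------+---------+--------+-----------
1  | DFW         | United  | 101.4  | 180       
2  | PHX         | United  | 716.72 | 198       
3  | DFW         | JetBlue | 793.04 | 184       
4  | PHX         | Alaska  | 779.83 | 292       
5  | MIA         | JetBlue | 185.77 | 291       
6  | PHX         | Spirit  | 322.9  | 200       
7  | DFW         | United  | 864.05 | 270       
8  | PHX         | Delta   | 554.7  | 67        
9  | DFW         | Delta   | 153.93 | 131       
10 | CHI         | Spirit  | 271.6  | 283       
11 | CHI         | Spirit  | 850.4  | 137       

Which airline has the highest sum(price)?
SELECT airline, SUM(price) as val
FROM flights
GROUP BY airline
ORDER BY val DESC
LIMIT 1

Result: United with sum(price) = 1682.17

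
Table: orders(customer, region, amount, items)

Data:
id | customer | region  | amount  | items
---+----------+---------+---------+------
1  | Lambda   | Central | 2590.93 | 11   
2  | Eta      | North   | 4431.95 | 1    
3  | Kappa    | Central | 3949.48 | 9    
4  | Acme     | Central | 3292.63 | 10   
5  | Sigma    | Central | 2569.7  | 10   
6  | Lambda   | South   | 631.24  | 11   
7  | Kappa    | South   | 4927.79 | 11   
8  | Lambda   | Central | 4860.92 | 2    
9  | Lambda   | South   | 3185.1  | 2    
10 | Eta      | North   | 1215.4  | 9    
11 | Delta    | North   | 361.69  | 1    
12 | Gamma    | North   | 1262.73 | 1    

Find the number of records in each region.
SELECT region, COUNT(*) as count
FROM orders
GROUP BY region

Result:
  Central: 5
  North: 4
  South: 3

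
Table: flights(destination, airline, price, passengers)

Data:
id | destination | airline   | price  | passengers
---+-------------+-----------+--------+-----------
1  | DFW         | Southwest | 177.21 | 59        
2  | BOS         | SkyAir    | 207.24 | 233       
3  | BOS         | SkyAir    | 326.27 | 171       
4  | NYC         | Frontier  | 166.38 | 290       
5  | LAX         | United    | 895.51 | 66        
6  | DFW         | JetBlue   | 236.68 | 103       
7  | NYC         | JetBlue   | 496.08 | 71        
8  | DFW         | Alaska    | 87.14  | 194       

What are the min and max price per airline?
SELECT airline, MIN(price), MAX(price)
FROM flights
GROUP BY airline

Result:
  Alaska: min=87.14, max=87.14
  Frontier: min=166.38, max=166.38
  JetBlue: min=236.68, max=496.08
  SkyAir: min=207.24, max=326.27
  Southwest: min=177.21, max=177.21
  United: min=895.51, max=895.51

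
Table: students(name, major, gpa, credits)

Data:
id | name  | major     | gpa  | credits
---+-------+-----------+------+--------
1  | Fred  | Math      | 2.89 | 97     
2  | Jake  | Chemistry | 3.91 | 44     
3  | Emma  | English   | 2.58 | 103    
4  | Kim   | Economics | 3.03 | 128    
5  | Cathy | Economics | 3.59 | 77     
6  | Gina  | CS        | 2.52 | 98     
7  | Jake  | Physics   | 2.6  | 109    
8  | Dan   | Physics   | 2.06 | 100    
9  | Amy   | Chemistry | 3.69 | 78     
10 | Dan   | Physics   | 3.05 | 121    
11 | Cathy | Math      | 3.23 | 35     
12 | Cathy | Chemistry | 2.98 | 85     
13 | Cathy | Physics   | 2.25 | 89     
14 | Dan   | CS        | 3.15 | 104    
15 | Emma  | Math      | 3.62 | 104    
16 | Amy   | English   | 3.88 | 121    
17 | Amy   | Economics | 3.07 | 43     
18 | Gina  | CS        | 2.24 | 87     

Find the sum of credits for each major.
SELECT major, SUM(credits) as result
FROM students
GROUP BY major

Result:
  CS: 289
  Chemistry: 207
  Economics: 248
  English: 224
  Math: 236
  Physics: 419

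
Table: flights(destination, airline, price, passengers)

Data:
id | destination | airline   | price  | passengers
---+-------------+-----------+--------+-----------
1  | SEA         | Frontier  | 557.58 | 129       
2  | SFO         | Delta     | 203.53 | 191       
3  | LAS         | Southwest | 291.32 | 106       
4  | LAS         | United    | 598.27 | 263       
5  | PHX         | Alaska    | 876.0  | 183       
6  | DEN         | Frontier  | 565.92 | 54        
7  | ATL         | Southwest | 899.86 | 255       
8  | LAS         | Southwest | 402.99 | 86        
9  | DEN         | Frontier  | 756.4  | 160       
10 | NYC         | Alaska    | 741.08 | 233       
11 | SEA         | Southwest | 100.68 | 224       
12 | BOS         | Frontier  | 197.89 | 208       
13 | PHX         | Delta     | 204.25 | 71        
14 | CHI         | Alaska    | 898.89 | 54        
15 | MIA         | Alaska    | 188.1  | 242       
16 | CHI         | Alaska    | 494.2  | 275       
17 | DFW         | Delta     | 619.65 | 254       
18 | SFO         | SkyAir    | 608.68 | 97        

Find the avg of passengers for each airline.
SELECT airline, AVG(passengers) as result
FROM flights
GROUP BY airline

Result:
  Alaska: 197.40
  Delta: 172.00
  Frontier: 137.75
  SkyAir: 97.00
  Southwest: 167.75
  United: 263.00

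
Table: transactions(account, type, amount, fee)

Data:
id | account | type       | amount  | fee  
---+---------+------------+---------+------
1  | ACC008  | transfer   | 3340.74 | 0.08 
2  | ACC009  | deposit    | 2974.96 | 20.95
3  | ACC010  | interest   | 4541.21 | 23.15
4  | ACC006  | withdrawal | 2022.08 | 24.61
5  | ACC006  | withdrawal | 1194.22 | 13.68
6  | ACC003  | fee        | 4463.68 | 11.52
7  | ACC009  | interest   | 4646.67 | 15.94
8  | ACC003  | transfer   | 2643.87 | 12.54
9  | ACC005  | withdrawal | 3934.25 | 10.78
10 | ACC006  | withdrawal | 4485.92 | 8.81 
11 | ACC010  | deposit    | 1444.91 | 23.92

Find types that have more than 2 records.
SELECT type, COUNT(*) as cnt
FROM transactions
GROUP BY type
HAVING COUNT(*) > 2

Result:
  withdrawal: 4

Note: HAVING filters groups after aggregation, WHERE filters rows before.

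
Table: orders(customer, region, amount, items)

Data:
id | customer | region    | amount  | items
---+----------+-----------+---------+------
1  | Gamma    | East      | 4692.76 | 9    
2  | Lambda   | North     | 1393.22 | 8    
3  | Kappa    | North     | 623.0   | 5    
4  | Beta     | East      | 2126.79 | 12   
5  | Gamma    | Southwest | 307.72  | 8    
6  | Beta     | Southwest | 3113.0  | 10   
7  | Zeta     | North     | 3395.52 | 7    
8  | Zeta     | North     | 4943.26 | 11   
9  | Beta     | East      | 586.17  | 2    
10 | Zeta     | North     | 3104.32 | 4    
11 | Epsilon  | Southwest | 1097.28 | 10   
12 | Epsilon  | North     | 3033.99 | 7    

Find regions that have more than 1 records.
SELECT region, COUNT(*) as cnt
FROM orders
GROUP BY region
HAVING COUNT(*) > 1

Result:
  East: 3
  North: 6
  Southwest: 3

Note: HAVING filters groups after aggregation, WHERE filters rows before.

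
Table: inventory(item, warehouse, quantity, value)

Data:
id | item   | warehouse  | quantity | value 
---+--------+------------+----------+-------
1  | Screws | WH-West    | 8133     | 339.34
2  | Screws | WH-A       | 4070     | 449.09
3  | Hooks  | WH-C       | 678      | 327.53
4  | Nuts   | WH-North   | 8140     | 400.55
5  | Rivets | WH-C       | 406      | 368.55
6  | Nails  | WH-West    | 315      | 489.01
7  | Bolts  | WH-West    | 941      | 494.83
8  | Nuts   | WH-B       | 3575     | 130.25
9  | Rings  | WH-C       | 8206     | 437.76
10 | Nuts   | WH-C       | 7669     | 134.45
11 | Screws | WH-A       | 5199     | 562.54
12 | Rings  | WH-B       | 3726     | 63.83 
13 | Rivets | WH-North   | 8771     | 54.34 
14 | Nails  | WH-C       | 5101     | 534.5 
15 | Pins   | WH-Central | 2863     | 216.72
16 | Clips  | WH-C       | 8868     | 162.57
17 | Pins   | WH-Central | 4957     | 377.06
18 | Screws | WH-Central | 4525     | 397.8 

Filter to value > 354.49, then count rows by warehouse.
SELECT warehouse, COUNT(*)
FROM inventory
WHERE value > 354.49
GROUP BY warehouse

Note: WHERE filters rows before grouping.

Result:
  WH-A: 2
  WH-C: 3
  WH-Central: 2
  WH-North: 1
  WH-West: 2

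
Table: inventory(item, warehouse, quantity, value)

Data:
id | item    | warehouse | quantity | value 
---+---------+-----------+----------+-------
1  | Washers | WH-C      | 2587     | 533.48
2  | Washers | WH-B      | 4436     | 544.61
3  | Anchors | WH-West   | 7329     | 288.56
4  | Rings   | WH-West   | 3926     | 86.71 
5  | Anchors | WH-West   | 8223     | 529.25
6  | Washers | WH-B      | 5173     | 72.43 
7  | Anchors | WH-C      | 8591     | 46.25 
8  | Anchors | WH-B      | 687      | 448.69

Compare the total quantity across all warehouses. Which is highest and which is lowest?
SELECT warehouse, SUM(quantity)
FROM inventory
GROUP BY warehouse
ORDER BY SUM(quantity)

All groups:
  WH-B: 10296
  WH-C: 11178
  WH-West: 19478

Highest: WH-West (19478)
Lowest: WH-B (10296)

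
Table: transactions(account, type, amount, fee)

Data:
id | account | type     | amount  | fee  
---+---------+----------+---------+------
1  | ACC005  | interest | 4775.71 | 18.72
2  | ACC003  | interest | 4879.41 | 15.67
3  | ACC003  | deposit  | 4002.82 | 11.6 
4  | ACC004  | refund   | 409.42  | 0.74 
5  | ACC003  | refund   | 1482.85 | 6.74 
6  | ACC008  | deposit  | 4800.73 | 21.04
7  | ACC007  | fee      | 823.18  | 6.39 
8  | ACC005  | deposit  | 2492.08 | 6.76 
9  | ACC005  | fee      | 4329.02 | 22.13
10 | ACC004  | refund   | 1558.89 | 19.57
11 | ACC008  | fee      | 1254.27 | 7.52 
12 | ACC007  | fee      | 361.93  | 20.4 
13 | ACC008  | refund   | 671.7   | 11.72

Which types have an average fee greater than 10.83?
SELECT type, AVG(fee)
FROM transactions
GROUP BY type
HAVING AVG(fee) > 10.83

Result:
  deposit: avg=13.13
  fee: avg=14.11
  interest: avg=17.20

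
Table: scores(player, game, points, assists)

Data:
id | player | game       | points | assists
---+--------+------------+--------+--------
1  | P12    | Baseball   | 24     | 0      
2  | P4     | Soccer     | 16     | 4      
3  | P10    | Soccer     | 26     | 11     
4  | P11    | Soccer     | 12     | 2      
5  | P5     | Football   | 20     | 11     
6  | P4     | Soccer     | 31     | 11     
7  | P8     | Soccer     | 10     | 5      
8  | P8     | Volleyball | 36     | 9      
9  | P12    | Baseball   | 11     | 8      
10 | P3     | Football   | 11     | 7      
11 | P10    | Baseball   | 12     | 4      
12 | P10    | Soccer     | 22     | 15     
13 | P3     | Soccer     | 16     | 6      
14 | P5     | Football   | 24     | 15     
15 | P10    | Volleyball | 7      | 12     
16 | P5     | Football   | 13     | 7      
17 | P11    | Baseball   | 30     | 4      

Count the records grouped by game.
SELECT game, COUNT(*) as count
FROM scores
GROUP BY game

Result:
  Baseball: 4
  Football: 4
  Soccer: 7
  Volleyball: 2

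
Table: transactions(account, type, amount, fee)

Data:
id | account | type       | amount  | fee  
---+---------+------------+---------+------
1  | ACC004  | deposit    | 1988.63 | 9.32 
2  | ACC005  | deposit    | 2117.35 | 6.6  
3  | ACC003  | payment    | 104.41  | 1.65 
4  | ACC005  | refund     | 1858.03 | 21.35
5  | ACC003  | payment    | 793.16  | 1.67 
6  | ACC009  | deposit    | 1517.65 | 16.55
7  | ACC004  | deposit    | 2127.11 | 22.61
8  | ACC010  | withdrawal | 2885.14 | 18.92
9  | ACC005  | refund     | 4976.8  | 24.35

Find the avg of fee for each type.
SELECT type, AVG(fee) as result
FROM transactions
GROUP BY type

Result:
  deposit: 13.77
  payment: 1.66
  refund: 22.85
  withdrawal: 18.92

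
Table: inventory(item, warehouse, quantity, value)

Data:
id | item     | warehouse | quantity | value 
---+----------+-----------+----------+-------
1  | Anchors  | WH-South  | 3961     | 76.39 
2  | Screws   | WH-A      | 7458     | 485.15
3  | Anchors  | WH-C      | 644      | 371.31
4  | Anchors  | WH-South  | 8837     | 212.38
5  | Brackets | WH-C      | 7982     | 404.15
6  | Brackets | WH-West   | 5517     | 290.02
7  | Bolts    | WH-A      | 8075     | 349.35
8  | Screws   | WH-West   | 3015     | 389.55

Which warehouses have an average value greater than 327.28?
SELECT warehouse, AVG(value)
FROM inventory
GROUP BY warehouse
HAVING AVG(value) > 327.28

Result:
  WH-A: avg=417.25
  WH-C: avg=387.73
  WH-West: avg=339.79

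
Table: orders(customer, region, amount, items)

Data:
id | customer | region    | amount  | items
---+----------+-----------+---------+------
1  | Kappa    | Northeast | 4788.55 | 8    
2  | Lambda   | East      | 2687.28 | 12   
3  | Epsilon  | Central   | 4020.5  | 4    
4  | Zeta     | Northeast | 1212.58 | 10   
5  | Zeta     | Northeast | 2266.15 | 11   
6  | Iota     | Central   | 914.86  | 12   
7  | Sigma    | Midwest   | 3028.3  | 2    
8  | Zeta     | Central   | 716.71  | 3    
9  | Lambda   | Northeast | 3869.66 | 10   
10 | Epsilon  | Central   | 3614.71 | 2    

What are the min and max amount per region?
SELECT region, MIN(amount), MAX(amount)
FROM orders
GROUP BY region

Result:
  Central: min=716.71, max=4020.50
  East: min=2687.28, max=2687.28
  Midwest: min=3028.30, max=3028.30
  Northeast: min=1212.58, max=4788.55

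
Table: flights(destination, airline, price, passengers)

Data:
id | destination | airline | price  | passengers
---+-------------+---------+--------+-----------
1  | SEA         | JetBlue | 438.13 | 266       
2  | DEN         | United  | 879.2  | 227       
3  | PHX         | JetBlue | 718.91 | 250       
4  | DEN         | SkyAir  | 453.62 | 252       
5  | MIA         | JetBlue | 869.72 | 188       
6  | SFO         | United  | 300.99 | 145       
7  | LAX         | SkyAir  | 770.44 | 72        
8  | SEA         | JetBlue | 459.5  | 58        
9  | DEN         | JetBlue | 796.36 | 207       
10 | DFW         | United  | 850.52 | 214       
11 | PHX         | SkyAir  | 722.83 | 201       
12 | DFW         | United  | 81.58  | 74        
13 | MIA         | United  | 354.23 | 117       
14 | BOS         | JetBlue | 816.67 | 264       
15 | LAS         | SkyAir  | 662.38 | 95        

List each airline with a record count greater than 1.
SELECT airline, COUNT(*) as cnt
FROM flights
GROUP BY airline
HAVING COUNT(*) > 1

Result:
  JetBlue: 6
  SkyAir: 4
  United: 5

Note: HAVING filters groups after aggregation, WHERE filters rows before.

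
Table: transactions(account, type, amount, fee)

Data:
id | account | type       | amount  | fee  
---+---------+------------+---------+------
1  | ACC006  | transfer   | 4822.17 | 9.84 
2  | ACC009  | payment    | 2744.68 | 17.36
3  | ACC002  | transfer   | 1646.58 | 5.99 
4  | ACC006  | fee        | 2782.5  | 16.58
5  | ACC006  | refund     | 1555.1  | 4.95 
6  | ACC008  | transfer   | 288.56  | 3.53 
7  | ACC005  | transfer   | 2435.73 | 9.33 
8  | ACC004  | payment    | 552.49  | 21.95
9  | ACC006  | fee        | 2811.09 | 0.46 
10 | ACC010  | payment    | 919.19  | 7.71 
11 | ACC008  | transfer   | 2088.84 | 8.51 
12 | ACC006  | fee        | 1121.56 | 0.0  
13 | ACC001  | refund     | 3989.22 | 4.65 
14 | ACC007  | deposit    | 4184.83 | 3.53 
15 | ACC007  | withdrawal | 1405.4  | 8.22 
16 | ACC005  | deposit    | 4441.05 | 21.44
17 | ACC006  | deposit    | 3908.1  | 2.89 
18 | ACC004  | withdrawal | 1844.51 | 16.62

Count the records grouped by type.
SELECT type, COUNT(*) as count
FROM transactions
GROUP BY type

Result:
  deposit: 3
  fee: 3
  payment: 3
  refund: 2
  transfer: 5
  withdrawal: 2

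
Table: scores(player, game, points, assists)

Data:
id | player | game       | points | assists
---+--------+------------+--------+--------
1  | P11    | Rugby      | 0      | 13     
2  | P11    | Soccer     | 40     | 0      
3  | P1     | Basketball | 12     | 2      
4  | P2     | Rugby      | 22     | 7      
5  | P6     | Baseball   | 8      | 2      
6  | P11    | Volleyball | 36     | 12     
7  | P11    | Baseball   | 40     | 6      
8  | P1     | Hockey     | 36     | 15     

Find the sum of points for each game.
SELECT game, SUM(points) as result
FROM scores
GROUP BY game

Result:
  Baseball: 48
  Basketball: 12
  Hockey: 36
  Rugby: 22
  Soccer: 40
  Volleyball: 36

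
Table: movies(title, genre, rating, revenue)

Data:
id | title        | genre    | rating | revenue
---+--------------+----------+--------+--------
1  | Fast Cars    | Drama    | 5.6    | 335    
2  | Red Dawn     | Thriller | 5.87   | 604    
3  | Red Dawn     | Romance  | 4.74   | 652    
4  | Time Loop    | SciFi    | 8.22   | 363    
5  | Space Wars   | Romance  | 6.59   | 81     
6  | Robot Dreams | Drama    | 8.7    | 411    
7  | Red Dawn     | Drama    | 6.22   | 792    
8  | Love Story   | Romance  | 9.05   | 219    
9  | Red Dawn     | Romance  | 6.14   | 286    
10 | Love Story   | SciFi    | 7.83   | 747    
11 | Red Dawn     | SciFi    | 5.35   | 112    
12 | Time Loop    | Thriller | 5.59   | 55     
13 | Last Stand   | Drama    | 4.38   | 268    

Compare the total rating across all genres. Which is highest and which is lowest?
SELECT genre, SUM(rating)
FROM movies
GROUP BY genre
ORDER BY SUM(rating)

All groups:
  Thriller: 11.46
  SciFi: 21.40
  Drama: 24.90
  Romance: 26.52

Highest: Romance (26.52)
Lowest: Thriller (11.46)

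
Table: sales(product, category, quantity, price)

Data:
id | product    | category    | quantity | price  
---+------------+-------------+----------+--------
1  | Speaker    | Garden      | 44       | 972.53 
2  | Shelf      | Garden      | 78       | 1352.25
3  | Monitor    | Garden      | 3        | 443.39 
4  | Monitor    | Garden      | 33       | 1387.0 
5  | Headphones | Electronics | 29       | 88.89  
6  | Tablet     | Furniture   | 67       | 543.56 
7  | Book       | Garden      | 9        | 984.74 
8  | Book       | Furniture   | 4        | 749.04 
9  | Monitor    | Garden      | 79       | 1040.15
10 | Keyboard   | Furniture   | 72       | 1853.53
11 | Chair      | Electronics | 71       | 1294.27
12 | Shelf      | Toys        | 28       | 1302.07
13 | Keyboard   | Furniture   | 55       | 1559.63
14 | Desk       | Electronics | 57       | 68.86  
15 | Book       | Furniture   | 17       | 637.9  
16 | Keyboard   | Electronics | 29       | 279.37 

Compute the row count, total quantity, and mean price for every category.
SELECT category,
       COUNT(*) as cnt,
       SUM(quantity) as total_quantity,
       AVG(price) as avg_price
FROM sales
GROUP BY category

Result:
  Electronics: 4 records, 186 total quantity, 432.85 avg price
  Furniture: 5 records, 215 total quantity, 1068.73 avg price
  Garden: 6 records, 246 total quantity, 1030.01 avg price
  Toys: 1 records, 28 total quantity, 1302.07 avg price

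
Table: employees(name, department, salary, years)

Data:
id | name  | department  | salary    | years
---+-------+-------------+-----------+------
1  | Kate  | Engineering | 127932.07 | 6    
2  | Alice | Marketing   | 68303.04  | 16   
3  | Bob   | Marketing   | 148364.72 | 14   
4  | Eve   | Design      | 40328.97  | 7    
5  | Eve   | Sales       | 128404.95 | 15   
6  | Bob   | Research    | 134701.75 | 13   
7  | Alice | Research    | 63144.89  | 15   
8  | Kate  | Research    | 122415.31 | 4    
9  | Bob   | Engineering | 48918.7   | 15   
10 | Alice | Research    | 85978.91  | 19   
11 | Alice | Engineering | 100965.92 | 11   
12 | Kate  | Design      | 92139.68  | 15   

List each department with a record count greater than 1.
SELECT department, COUNT(*) as cnt
FROM employees
GROUP BY department
HAVING COUNT(*) > 1

Result:
  Design: 2
  Engineering: 3
  Marketing: 2
  Research: 4

Note: HAVING filters groups after aggregation, WHERE filters rows before.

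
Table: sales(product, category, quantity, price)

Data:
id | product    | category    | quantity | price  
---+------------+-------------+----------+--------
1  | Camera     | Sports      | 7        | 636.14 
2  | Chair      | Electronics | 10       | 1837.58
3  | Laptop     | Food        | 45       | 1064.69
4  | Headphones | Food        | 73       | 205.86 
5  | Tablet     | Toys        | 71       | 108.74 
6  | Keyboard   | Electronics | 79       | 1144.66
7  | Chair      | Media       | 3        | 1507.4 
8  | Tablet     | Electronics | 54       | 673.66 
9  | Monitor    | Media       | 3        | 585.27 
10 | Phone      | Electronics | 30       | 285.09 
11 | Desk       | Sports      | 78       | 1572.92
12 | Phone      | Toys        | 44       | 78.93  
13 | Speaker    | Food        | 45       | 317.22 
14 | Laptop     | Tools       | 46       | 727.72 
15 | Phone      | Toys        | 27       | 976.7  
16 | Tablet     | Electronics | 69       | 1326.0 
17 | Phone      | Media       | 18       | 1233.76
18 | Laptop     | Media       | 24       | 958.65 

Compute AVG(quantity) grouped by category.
SELECT category, AVG(quantity) as result
FROM sales
GROUP BY category

Result:
  Electronics: 48.40
  Food: 54.33
  Media: 12.00
  Sports: 42.50
  Tools: 46.00
  Toys: 47.33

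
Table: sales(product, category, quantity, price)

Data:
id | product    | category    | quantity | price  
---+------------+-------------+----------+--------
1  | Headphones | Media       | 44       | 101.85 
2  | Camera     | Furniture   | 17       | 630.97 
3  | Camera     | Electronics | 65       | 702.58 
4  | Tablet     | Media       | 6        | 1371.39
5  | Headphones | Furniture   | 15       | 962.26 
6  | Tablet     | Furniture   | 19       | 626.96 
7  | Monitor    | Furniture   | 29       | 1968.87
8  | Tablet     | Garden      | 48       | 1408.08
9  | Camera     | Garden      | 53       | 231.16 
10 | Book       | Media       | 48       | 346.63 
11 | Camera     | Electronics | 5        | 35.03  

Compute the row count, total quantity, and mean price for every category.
SELECT category,
       COUNT(*) as cnt,
       SUM(quantity) as total_quantity,
       AVG(price) as avg_price
FROM sales
GROUP BY category

Result:
  Electronics: 2 records, 70 total quantity, 368.81 avg price
  Furniture: 4 records, 80 total quantity, 1047.27 avg price
  Garden: 2 records, 101 total quantity, 819.62 avg price
  Media: 3 records, 98 total quantity, 606.62 avg price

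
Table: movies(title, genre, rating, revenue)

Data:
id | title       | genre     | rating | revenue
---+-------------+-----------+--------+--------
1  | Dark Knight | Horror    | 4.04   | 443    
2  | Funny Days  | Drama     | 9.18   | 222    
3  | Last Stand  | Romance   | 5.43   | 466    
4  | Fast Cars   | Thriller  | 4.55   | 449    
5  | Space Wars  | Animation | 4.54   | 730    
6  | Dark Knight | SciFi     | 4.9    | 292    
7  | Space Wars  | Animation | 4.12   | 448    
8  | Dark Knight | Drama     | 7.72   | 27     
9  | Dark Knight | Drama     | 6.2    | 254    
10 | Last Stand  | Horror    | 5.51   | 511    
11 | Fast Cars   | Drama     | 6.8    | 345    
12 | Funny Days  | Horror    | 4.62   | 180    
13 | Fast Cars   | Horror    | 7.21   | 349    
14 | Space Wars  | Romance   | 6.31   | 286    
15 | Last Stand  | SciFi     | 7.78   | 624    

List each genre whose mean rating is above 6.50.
SELECT genre, AVG(rating)
FROM movies
GROUP BY genre
HAVING AVG(rating) > 6.50

Result:
  Drama: avg=7.48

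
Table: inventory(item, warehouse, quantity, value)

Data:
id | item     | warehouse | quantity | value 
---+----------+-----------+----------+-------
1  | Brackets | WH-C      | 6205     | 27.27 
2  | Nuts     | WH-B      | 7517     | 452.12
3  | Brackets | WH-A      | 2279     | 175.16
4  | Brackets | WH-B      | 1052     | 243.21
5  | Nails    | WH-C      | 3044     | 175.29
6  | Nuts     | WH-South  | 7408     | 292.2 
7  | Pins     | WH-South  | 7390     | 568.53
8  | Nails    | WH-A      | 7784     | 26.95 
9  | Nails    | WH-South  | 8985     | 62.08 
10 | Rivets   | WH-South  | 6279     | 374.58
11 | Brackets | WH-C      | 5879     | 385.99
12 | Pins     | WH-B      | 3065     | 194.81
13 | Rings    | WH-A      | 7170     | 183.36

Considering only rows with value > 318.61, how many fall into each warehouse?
SELECT warehouse, COUNT(*)
FROM inventory
WHERE value > 318.61
GROUP BY warehouse

Note: WHERE filters rows before grouping.

Result:
  WH-B: 1
  WH-C: 1
  WH-South: 2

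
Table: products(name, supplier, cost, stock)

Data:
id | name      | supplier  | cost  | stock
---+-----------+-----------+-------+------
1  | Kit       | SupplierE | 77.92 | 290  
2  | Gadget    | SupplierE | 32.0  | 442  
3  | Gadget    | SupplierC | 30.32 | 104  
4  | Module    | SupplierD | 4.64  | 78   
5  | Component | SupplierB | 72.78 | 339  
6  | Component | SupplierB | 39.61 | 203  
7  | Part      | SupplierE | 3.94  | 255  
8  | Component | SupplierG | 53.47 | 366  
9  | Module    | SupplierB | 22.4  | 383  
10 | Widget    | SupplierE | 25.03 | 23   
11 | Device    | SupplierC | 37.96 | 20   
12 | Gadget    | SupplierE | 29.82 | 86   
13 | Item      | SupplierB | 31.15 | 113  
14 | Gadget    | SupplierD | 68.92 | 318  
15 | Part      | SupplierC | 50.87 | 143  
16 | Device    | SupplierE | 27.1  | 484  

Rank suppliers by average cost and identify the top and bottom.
SELECT supplier, AVG(cost)
FROM products
GROUP BY supplier
ORDER BY AVG(cost)

All groups:
  SupplierE: 32.64
  SupplierD: 36.78
  SupplierC: 39.72
  SupplierB: 41.49
  SupplierG: 53.47

Highest: SupplierG (53.47)
Lowest: SupplierE (32.64)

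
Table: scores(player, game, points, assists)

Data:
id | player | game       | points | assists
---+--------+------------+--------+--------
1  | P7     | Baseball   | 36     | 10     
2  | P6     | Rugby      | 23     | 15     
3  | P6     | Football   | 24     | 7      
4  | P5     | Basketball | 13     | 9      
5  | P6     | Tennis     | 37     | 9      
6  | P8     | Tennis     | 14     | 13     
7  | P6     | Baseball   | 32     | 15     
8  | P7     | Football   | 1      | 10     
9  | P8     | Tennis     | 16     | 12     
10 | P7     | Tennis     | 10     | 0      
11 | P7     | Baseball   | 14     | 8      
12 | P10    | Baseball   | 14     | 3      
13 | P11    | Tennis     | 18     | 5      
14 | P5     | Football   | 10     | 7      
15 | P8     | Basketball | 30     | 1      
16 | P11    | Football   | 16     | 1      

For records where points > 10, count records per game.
SELECT game, COUNT(*)
FROM scores
WHERE points > 10
GROUP BY game

Note: WHERE filters rows before grouping.

Result:
  Baseball: 4
  Basketball: 2
  Football: 2
  Rugby: 1
  Tennis: 4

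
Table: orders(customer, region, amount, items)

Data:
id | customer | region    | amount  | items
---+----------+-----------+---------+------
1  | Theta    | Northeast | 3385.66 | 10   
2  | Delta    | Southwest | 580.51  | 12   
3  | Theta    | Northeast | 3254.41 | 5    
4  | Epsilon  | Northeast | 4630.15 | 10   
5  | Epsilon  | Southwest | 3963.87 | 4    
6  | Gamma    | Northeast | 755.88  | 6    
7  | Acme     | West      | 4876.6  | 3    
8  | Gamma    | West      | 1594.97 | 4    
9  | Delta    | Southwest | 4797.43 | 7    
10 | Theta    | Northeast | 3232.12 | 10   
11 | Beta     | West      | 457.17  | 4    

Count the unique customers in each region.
SELECT region, COUNT(DISTINCT customer)
FROM orders
GROUP BY region

Result:
  Northeast: 3 distinct
  Southwest: 2 distinct
  West: 3 distinct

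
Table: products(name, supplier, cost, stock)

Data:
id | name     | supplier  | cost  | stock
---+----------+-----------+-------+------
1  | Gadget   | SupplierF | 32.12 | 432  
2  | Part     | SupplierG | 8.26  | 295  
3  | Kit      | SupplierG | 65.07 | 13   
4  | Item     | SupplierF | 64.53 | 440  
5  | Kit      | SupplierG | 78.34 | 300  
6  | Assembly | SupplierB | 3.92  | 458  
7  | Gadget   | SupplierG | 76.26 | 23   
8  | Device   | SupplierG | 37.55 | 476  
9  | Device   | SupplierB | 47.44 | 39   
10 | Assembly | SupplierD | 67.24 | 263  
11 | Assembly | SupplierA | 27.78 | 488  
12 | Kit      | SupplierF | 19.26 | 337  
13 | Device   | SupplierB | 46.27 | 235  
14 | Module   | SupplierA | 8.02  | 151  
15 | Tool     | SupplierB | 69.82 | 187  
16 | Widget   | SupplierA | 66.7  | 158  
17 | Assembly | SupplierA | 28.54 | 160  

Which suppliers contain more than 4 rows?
SELECT supplier, COUNT(*) as cnt
FROM products
GROUP BY supplier
HAVING COUNT(*) > 4

Result:
  SupplierG: 5

Note: HAVING filters groups after aggregation, WHERE filters rows before.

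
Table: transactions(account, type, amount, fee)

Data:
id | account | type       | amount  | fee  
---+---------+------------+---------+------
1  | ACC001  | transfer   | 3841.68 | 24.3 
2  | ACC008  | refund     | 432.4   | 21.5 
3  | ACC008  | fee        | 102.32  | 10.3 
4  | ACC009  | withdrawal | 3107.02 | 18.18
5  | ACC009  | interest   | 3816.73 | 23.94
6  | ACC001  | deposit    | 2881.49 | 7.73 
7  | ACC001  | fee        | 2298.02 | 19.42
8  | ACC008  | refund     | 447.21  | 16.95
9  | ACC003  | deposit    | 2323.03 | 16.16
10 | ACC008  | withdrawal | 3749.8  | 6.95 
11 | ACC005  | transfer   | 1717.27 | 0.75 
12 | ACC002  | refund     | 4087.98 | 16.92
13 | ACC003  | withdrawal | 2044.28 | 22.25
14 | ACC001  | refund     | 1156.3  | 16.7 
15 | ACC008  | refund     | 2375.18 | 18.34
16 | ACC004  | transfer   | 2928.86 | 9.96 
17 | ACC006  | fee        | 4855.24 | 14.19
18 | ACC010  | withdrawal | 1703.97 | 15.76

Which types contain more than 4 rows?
SELECT type, COUNT(*) as cnt
FROM transactions
GROUP BY type
HAVING COUNT(*) > 4

Result:
  refund: 5

Note: HAVING filters groups after aggregation, WHERE filters rows before.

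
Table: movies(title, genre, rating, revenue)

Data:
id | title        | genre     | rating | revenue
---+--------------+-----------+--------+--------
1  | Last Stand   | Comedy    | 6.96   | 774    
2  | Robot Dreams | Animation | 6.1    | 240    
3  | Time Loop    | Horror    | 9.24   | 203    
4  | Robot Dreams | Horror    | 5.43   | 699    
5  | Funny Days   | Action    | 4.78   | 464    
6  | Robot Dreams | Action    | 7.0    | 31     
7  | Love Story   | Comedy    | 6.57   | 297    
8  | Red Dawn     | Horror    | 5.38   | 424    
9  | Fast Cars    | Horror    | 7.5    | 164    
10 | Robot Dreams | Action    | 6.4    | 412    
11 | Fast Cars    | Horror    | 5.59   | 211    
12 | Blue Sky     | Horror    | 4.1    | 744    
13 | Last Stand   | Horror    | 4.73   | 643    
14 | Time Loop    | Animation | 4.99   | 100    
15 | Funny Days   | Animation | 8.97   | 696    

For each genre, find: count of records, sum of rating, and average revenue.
SELECT genre,
       COUNT(*) as cnt,
       SUM(rating) as total_rating,
       AVG(revenue) as avg_revenue
FROM movies
GROUP BY genre

Result:
  Action: 3 records, 18.18 total rating, 302.33 avg revenue
  Animation: 3 records, 20.06 total rating, 345.33 avg revenue
  Comedy: 2 records, 13.53 total rating, 535.50 avg revenue
  Horror: 7 records, 41.97 total rating, 441.14 avg revenue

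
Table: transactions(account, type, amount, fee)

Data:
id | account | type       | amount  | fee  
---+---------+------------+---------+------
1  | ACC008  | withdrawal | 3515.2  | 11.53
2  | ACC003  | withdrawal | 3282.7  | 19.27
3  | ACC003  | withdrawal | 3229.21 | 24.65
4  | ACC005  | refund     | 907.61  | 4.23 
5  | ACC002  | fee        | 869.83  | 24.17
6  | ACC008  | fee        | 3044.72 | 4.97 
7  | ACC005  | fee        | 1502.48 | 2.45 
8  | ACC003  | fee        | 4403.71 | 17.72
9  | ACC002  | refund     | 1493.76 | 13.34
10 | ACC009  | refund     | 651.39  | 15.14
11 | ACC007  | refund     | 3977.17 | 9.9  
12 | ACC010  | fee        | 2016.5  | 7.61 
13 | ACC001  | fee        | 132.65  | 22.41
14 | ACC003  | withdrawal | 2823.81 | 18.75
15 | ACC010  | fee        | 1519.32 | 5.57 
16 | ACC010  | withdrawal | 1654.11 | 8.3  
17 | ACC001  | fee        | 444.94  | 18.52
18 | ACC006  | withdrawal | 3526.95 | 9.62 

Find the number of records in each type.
SELECT type, COUNT(*) as count
FROM transactions
GROUP BY type

Result:
  fee: 8
  refund: 4
  withdrawal: 6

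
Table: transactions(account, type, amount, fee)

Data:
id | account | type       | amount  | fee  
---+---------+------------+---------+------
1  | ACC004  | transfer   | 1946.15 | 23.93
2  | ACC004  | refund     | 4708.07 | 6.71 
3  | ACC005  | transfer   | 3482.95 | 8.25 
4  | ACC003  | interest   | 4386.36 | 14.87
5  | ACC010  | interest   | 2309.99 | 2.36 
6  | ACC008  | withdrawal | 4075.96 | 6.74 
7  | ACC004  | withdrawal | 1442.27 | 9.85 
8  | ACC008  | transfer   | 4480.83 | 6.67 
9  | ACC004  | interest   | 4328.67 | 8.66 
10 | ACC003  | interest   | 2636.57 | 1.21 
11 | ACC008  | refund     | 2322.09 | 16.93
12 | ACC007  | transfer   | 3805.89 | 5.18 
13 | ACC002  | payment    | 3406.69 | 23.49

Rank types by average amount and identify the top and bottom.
SELECT type, AVG(amount)
FROM transactions
GROUP BY type
ORDER BY AVG(amount)

All groups:
  withdrawal: 2759.12
  payment: 3406.69
  interest: 3415.40
  transfer: 3428.96
  refund: 3515.08

Highest: refund (3515.08)
Lowest: withdrawal (2759.12)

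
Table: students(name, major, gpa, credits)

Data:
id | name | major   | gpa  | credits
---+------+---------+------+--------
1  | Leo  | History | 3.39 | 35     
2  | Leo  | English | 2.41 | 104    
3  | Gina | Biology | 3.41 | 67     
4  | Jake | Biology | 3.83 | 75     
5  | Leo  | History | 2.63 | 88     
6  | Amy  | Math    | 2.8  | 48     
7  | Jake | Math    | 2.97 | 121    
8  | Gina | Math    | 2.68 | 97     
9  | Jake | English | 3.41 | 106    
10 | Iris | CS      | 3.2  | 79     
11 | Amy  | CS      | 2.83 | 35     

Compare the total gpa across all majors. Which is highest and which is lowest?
SELECT major, SUM(gpa)
FROM students
GROUP BY major
ORDER BY SUM(gpa)

All groups:
  English: 5.82
  History: 6.02
  CS: 6.03
  Biology: 7.24
  Math: 8.45

Highest: Math (8.45)
Lowest: English (5.82)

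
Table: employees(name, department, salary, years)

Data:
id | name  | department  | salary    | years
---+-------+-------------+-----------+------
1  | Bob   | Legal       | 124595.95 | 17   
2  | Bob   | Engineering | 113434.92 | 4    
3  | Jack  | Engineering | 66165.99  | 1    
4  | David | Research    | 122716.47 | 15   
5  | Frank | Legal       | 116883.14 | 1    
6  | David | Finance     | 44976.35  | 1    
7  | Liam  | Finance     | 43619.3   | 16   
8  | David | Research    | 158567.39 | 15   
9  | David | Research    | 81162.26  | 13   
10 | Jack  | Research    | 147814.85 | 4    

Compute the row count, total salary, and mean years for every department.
SELECT department,
       COUNT(*) as cnt,
       SUM(salary) as total_salary,
       AVG(years) as avg_years
FROM employees
GROUP BY department

Result:
  Engineering: 2 records, 179600.91 total salary, 2.50 avg years
  Finance: 2 records, 88595.65 total salary, 8.50 avg years
  Legal: 2 records, 241479.09 total salary, 9.00 avg years
  Research: 4 records, 510260.97 total salary, 11.75 avg years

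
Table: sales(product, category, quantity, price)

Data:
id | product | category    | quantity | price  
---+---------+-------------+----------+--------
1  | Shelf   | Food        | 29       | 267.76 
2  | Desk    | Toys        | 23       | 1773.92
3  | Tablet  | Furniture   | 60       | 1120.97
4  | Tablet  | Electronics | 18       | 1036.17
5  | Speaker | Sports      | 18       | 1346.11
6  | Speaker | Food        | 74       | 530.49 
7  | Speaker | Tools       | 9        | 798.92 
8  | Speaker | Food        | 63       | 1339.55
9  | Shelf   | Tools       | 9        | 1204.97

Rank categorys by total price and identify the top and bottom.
SELECT category, SUM(price)
FROM sales
GROUP BY category
ORDER BY SUM(price)

All groups:
  Electronics: 1036.17
  Furniture: 1120.97
  Sports: 1346.11
  Toys: 1773.92
  Tools: 2003.89
  Food: 2137.80

Highest: Food (2137.80)
Lowest: Electronics (1036.17)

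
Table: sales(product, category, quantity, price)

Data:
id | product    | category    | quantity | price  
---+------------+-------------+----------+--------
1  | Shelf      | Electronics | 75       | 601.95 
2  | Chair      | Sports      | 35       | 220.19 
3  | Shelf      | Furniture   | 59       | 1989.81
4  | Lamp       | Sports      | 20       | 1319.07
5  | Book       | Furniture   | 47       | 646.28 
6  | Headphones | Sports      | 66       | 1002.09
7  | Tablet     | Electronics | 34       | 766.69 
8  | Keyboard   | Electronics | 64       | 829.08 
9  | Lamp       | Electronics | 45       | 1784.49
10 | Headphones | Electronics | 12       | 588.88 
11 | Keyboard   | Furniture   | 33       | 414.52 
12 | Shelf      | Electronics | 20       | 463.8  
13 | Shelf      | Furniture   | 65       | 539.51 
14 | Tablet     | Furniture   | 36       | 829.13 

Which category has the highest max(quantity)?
SELECT category, MAX(quantity) as val
FROM sales
GROUP BY category
ORDER BY val DESC
LIMIT 1

Result: Electronics with max(quantity) = 75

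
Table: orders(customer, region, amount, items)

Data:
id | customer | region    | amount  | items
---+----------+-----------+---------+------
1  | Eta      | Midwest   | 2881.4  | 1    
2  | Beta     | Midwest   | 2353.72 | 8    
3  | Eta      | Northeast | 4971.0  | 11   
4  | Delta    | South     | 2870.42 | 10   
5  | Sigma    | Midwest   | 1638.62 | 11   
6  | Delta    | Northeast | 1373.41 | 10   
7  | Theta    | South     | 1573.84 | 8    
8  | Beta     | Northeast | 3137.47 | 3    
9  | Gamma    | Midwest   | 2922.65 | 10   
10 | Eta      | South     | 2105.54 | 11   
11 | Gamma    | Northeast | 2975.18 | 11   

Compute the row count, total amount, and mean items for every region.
SELECT region,
       COUNT(*) as cnt,
       SUM(amount) as total_amount,
       AVG(items) as avg_items
FROM orders
GROUP BY region

Result:
  Midwest: 4 records, 9796.39 total amount, 7.50 avg items
  Northeast: 4 records, 12457.06 total amount, 8.75 avg items
  South: 3 records, 6549.80 total amount, 9.67 avg items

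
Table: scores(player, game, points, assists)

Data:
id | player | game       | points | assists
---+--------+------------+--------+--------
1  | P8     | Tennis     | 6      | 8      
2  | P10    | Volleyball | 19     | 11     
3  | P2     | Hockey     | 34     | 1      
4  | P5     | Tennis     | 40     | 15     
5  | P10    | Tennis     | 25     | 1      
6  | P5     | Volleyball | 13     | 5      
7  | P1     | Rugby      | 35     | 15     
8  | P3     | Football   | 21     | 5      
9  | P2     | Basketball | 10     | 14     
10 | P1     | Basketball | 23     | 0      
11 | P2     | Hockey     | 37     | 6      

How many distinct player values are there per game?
SELECT game, COUNT(DISTINCT player)
FROM scores
GROUP BY game

Result:
  Basketball: 2 distinct
  Football: 1 distinct
  Hockey: 1 distinct
  Rugby: 1 distinct
  Tennis: 3 distinct
  Volleyball: 2 distinct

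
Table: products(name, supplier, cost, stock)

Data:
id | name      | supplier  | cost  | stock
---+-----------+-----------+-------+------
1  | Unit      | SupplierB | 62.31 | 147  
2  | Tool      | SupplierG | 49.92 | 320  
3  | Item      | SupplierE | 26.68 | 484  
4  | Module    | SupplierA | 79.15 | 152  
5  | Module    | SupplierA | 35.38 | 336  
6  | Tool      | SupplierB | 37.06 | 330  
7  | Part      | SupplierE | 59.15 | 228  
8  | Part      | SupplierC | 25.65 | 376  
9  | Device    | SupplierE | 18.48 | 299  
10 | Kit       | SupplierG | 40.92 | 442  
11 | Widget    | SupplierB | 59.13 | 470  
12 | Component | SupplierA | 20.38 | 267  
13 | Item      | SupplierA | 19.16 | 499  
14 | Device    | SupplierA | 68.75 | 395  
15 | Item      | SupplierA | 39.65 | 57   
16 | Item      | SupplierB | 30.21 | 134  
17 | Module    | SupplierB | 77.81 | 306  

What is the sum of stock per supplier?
SELECT supplier, SUM(stock) as result
FROM products
GROUP BY supplier

Result:
  SupplierA: 1706
  SupplierB: 1387
  SupplierC: 376
  SupplierE: 1011
  SupplierG: 762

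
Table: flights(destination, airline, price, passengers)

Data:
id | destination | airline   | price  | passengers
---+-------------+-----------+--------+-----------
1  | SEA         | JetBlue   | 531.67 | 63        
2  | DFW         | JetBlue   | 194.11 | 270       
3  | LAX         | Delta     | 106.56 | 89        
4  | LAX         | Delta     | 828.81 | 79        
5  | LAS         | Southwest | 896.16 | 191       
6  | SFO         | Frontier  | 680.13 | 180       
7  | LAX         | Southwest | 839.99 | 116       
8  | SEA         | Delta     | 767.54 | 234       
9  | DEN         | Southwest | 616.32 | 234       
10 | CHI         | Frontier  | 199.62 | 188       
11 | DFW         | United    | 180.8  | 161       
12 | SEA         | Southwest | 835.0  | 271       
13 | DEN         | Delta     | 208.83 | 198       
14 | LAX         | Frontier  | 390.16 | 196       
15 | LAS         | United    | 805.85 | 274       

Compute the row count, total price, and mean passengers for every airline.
SELECT airline,
       COUNT(*) as cnt,
       SUM(price) as total_price,
       AVG(passengers) as avg_passengers
FROM flights
GROUP BY airline

Result:
  Delta: 4 records, 1911.74 total price, 150.00 avg passengers
  Frontier: 3 records, 1269.91 total price, 188.00 avg passengers
  JetBlue: 2 records, 725.78 total price, 166.50 avg passengers
  Southwest: 4 records, 3187.47 total price, 203.00 avg passengers
  United: 2 records, 986.65 total price, 217.50 avg passengers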